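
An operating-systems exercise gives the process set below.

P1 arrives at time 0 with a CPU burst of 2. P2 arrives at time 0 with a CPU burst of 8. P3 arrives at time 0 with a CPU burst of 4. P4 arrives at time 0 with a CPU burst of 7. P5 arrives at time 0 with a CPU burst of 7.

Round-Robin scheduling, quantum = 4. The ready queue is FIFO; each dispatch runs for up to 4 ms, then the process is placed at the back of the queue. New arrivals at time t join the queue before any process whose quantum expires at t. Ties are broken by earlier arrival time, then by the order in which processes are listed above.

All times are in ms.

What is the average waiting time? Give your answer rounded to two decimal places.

Schedule: | P1 0-2 | P2 2-6 | P3 6-10 | P4 10-14 | P5 14-18 | P2 18-22 | P4 22-25 | P5 25-28 |
Completion: P1=2  P2=22  P3=10  P4=25  P5=28
Turnaround (C−A): P1=2  P2=22  P3=10  P4=25  P5=28
Waiting times: P1=0, P2=14, P3=6, P4=18, P5=21
Average waiting = (0+14+6+18+21) / 5 = 59/5 = 11.80

11.80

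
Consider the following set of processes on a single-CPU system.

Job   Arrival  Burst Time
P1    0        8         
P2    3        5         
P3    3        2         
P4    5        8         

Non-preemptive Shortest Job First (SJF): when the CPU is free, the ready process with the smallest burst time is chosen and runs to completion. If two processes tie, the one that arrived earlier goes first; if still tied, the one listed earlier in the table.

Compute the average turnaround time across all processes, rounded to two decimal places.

11.25

Gantt: | P1 0-8 | P3 8-10 | P2 10-15 | P4 15-23 |
Completion: P1=8  P2=15  P3=10  P4=23
Turnaround (C−A): P1=8  P2=12  P3=7  P4=18
Turnaround times: P1=8, P2=12, P3=7, P4=18
Average turnaround = (8+12+7+18) / 4 = 45/4 = 11.25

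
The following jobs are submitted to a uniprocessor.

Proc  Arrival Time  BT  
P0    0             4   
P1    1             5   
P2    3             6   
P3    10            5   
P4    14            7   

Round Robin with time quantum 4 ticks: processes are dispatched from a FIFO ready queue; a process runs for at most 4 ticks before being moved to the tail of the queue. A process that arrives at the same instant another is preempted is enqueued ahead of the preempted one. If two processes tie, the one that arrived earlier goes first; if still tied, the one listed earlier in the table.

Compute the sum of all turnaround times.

Schedule: | P0 0-4 | P1 4-8 | P2 8-12 | P1 12-13 | P3 13-17 | P2 17-19 | P4 19-23 | P3 23-24 | P4 24-27 |
Completion: P0=4  P1=13  P2=19  P3=24  P4=27
Turnaround = completion − arrival: P0=4, P1=12, P2=16, P3=14, P4=13
Total turnaround = 4 + 12 + 16 + 14 + 13 = 59

59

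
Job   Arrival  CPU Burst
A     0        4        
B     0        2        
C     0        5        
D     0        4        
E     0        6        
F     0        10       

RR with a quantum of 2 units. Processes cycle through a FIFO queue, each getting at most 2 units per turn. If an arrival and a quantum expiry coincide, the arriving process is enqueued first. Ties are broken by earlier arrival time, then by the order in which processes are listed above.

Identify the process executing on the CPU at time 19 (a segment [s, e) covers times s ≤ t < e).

Timeline: | A 0-2 | B 2-4 | C 4-6 | D 6-8 | E 8-10 | F 10-12 | A 12-14 | C 14-16 | D 16-18 | E 18-20 | F 20-22 | C 22-23 | E 23-25 | F 25-31 |
Completion: A=14  B=4  C=23  D=18  E=25  F=31
Turnaround (C−A): A=14  B=4  C=23  D=18  E=25  F=31

E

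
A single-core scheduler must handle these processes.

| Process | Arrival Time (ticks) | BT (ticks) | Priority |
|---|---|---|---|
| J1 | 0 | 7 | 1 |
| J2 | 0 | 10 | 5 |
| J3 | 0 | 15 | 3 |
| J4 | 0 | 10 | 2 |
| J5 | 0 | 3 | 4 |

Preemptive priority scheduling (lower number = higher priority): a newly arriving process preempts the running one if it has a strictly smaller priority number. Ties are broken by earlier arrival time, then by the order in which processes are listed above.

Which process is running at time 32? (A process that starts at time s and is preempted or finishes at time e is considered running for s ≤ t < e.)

Timeline: | J1 0-7 | J4 7-17 | J3 17-32 | J5 32-35 | J2 35-45 |
Completion: J1=7  J2=45  J3=32  J4=17  J5=35
Turnaround (C−A): J1=7  J2=45  J3=32  J4=17  J5=35

J5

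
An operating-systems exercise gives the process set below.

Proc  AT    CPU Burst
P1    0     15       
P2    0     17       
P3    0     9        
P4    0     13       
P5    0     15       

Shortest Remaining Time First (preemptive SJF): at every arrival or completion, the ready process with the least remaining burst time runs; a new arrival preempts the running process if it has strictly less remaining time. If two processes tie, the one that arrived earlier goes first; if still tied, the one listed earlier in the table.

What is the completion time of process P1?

Gantt: | P3 0-9 | P4 9-22 | P1 22-37 | P5 37-52 | P2 52-69 |
Completion: P1=37  P2=69  P3=9  P4=22  P5=52
Turnaround (C−A): P1=37  P2=69  P3=9  P4=22  P5=52

37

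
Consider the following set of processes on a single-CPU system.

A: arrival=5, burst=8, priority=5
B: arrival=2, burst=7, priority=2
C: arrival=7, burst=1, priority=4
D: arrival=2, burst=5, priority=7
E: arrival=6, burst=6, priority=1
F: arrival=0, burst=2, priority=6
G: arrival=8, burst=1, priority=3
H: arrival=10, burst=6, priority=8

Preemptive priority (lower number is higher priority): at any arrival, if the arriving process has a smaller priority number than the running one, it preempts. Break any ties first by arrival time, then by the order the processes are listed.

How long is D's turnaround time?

28

Gantt: | F 0-2 | B 2-6 | E 6-12 | B 12-15 | G 15-16 | C 16-17 | A 17-25 | D 25-30 | H 30-36 |
Completion: A=25  B=15  C=17  D=30  E=12  F=2  G=16  H=36
Turnaround (C−A): A=20  B=13  C=10  D=28  E=6  F=2  G=8  H=26
Turnaround(D) = completion − arrival = 30 − 2 = 28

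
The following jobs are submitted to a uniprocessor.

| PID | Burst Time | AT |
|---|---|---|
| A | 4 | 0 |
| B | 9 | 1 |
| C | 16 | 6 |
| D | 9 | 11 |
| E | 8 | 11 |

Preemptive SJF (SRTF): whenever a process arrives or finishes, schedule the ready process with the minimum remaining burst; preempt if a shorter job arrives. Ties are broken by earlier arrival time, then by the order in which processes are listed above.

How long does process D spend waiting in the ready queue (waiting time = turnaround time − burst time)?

10

Gantt: | A 0-4 | B 4-13 | E 13-21 | D 21-30 | C 30-46 |
Completion: A=4  B=13  C=46  D=30  E=21
Turnaround (C−A): A=4  B=12  C=40  D=19  E=10
Waiting(D) = turnaround − burst = 19 − 9 = 10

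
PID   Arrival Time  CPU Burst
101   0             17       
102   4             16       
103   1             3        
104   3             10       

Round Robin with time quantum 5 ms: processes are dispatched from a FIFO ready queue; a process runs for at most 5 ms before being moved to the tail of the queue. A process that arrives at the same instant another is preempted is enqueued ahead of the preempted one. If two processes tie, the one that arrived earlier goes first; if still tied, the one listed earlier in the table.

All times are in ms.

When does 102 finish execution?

46

Gantt: | 101 0-5 | 103 5-8 | 104 8-13 | 102 13-18 | 101 18-23 | 104 23-28 | 102 28-33 | 101 33-38 | 102 38-43 | 101 43-45 | 102 45-46 |
Completion: 101=45  102=46  103=8  104=28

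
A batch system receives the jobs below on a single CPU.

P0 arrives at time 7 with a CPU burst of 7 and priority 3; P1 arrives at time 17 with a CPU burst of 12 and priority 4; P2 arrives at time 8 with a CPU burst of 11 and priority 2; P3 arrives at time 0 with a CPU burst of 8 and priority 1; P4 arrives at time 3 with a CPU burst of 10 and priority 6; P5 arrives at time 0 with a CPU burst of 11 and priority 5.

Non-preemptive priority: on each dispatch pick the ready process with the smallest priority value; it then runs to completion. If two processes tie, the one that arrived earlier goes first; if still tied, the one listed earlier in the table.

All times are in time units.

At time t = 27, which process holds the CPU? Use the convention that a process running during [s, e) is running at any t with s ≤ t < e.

P1

Timeline: | P3 0-8 | P2 8-19 | P0 19-26 | P1 26-38 | P5 38-49 | P4 49-59 |
Completion: P0=26  P1=38  P2=19  P3=8  P4=59  P5=49
Turnaround (C−A): P0=19  P1=21  P2=11  P3=8  P4=56  P5=49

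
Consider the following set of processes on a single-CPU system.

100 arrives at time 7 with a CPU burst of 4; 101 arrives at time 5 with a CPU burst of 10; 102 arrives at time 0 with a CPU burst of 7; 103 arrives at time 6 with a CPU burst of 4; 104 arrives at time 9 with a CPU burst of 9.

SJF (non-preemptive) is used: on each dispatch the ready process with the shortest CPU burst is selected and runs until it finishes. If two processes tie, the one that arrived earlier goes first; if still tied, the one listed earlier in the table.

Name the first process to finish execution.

Gantt: | 102 0-7 | 103 7-11 | 100 11-15 | 104 15-24 | 101 24-34 |
Completion: 100=15  101=34  102=7  103=11  104=24
Turnaround (C−A): 100=8  101=29  102=7  103=5  104=15
Finish order: 102 → 103 → 100 → 104 → 101

102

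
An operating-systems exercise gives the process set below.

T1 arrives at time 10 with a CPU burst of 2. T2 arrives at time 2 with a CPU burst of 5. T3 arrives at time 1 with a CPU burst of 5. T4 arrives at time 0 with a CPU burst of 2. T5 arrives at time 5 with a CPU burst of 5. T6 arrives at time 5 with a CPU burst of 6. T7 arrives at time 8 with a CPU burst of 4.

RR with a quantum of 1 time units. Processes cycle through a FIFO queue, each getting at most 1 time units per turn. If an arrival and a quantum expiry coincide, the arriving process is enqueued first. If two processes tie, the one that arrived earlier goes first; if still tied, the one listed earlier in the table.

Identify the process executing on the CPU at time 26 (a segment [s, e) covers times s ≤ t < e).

Gantt: | T4 0-1 | T3 1-2 | T4 2-3 | T2 3-4 | T3 4-5 | T2 5-6 | T5 6-7 | T6 7-8 | T3 8-9 | T2 9-10 | T5 10-11 | T7 11-12 | T6 12-13 | T3 13-14 | T1 14-15 | T2 15-16 | T5 16-17 | T7 17-18 | T6 18-19 | T3 19-20 | T1 20-21 | T2 21-22 | T5 22-23 | T7 23-24 | T6 24-25 | T5 25-26 | T7 26-27 | T6 27-29 |
Completion: T1=21  T2=22  T3=20  T4=3  T5=26  T6=29  T7=27

T7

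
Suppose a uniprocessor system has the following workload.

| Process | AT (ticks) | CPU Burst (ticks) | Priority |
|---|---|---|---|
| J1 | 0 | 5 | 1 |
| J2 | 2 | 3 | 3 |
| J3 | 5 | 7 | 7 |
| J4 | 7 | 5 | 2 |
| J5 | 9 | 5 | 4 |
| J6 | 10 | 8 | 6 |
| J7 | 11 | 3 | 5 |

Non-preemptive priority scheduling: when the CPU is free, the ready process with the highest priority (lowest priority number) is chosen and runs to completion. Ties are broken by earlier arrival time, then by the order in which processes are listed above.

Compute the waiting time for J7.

7

Schedule: | J1 0-5 | J2 5-8 | J4 8-13 | J5 13-18 | J7 18-21 | J6 21-29 | J3 29-36 |
Completion: J1=5  J2=8  J3=36  J4=13  J5=18  J6=29  J7=21
Turnaround (C−A): J1=5  J2=6  J3=31  J4=6  J5=9  J6=19  J7=10
Waiting(J7) = turnaround − burst = 10 − 3 = 7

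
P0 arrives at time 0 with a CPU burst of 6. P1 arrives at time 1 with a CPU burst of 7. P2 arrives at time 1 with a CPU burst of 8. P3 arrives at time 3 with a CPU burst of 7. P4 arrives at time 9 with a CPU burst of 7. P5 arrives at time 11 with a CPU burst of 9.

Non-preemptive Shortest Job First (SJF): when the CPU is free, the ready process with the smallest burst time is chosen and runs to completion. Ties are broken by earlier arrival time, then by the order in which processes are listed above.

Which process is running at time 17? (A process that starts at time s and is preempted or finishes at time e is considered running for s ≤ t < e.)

Gantt: | P0 0-6 | P1 6-13 | P3 13-20 | P4 20-27 | P2 27-35 | P5 35-44 |
Completion: P0=6  P1=13  P2=35  P3=20  P4=27  P5=44
Turnaround (C−A): P0=6  P1=12  P2=34  P3=17  P4=18  P5=33

P3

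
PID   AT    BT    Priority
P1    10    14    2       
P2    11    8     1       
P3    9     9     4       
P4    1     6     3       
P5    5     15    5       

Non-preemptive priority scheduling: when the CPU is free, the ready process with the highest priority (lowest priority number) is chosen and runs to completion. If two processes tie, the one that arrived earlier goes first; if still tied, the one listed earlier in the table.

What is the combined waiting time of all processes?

Gantt: | idle 0-1 | P4 1-7 | P5 7-22 | P2 22-30 | P1 30-44 | P3 44-53 |
Completion: P1=44  P2=30  P3=53  P4=7  P5=22
Turnaround (C−A): P1=34  P2=19  P3=44  P4=6  P5=17
Waiting = turnaround − burst: P1=20, P2=11, P3=35, P4=0, P5=2
Total waiting = 20 + 11 + 35 + 0 + 2 = 68

68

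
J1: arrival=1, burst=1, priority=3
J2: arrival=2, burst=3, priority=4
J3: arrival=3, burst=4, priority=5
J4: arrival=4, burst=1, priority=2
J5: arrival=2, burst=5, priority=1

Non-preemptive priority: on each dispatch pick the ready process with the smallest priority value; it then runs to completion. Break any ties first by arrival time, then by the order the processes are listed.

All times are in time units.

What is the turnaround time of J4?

4

Timeline: | idle 0-1 | J1 1-2 | J5 2-7 | J4 7-8 | J2 8-11 | J3 11-15 |
Completion: J1=2  J2=11  J3=15  J4=8  J5=7
Turnaround (C−A): J1=1  J2=9  J3=12  J4=4  J5=5
Turnaround(J4) = completion − arrival = 8 − 4 = 4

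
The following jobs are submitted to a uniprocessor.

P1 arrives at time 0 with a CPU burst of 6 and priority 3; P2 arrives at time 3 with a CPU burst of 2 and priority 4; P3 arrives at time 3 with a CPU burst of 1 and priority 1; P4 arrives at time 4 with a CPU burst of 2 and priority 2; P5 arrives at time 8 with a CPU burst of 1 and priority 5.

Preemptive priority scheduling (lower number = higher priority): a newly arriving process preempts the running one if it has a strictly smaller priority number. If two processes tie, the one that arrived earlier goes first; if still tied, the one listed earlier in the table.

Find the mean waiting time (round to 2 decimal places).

Gantt: | P1 0-3 | P3 3-4 | P4 4-6 | P1 6-9 | P2 9-11 | P5 11-12 |
Completion: P1=9  P2=11  P3=4  P4=6  P5=12
Turnaround (C−A): P1=9  P2=8  P3=1  P4=2  P5=4
Waiting times: P1=3, P2=6, P3=0, P4=0, P5=3
Average waiting = (3+6+0+0+3) / 5 = 12/5 = 2.40

2.40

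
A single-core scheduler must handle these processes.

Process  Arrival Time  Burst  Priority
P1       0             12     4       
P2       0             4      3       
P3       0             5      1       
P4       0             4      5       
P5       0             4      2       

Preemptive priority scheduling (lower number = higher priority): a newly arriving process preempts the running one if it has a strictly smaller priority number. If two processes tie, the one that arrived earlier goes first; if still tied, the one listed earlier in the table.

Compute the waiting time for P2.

9

Timeline: | P3 0-5 | P5 5-9 | P2 9-13 | P1 13-25 | P4 25-29 |
Completion: P1=25  P2=13  P3=5  P4=29  P5=9
Waiting(P2) = turnaround − burst = 13 − 4 = 9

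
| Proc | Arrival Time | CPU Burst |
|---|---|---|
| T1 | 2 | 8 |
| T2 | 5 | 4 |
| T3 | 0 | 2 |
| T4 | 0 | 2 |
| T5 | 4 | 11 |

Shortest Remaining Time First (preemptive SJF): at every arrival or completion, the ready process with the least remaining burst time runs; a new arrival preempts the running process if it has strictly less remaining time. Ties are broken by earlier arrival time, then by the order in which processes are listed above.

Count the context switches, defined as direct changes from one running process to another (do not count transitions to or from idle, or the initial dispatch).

Timeline: | T3 0-2 | T4 2-4 | T1 4-5 | T2 5-9 | T1 9-16 | T5 16-27 |
Completion: T1=16  T2=9  T3=2  T4=4  T5=27
Turnaround (C−A): T1=14  T2=4  T3=2  T4=4  T5=23

5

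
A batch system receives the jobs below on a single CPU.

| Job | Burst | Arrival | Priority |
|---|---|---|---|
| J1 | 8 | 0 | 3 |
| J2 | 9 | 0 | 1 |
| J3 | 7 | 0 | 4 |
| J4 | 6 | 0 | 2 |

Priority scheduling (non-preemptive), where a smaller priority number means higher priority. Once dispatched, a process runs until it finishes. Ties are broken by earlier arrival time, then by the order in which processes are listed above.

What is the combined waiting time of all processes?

Schedule: | J2 0-9 | J4 9-15 | J1 15-23 | J3 23-30 |
Completion: J1=23  J2=9  J3=30  J4=15
Turnaround (C−A): J1=23  J2=9  J3=30  J4=15
Waiting = turnaround − burst: J1=15, J2=0, J3=23, J4=9
Total waiting = 15 + 0 + 23 + 9 = 47

47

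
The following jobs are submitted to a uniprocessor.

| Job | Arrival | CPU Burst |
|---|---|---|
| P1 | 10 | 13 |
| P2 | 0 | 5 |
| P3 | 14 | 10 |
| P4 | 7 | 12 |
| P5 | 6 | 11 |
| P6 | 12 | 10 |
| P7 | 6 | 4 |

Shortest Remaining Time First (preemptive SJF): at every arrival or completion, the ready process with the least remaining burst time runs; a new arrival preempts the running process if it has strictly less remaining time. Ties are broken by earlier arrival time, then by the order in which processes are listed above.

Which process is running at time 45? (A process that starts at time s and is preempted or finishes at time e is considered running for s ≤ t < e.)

Schedule: | P2 0-5 | idle 5-6 | P7 6-10 | P5 10-21 | P6 21-31 | P3 31-41 | P4 41-53 | P1 53-66 |
Completion: P1=66  P2=5  P3=41  P4=53  P5=21  P6=31  P7=10
Turnaround (C−A): P1=56  P2=5  P3=27  P4=46  P5=15  P6=19  P7=4

P4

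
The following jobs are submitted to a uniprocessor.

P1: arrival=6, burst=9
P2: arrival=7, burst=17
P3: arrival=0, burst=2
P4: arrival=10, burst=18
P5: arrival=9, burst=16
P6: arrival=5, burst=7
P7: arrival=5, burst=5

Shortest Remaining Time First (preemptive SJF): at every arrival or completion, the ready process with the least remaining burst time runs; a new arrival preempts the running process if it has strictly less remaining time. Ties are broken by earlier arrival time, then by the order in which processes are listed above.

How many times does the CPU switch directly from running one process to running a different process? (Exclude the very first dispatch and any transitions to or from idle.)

5

Gantt: | P3 0-2 | idle 2-5 | P7 5-10 | P6 10-17 | P1 17-26 | P5 26-42 | P2 42-59 | P4 59-77 |
Completion: P1=26  P2=59  P3=2  P4=77  P5=42  P6=17  P7=10
Turnaround (C−A): P1=20  P2=52  P3=2  P4=67  P5=33  P6=12  P7=5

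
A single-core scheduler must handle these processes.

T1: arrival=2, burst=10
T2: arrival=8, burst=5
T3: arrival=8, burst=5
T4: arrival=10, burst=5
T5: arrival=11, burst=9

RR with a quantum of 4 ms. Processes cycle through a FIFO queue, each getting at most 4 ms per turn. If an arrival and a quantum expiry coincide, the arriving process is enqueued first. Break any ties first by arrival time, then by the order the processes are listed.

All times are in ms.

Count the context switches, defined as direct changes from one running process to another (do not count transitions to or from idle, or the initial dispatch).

Gantt: | idle 0-2 | T1 2-10 | T2 10-14 | T3 14-18 | T4 18-22 | T1 22-24 | T5 24-28 | T2 28-29 | T3 29-30 | T4 30-31 | T5 31-36 |
Completion: T1=24  T2=29  T3=30  T4=31  T5=36
Turnaround (C−A): T1=22  T2=21  T3=22  T4=21  T5=25

9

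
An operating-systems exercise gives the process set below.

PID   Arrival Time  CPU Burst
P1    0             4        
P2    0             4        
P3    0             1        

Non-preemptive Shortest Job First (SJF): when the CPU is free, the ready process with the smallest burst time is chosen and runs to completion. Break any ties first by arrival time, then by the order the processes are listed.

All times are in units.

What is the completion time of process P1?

Gantt: | P3 0-1 | P1 1-5 | P2 5-9 |
Completion: P1=5  P2=9  P3=1

5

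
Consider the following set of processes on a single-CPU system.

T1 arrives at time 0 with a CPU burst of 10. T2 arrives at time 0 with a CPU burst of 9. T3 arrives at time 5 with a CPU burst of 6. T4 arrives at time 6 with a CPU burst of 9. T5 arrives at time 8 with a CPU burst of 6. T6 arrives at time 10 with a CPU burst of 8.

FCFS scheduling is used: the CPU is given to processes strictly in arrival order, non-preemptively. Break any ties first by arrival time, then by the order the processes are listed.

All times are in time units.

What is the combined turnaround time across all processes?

Schedule: | T1 0-10 | T2 10-19 | T3 19-25 | T4 25-34 | T5 34-40 | T6 40-48 |
Completion: T1=10  T2=19  T3=25  T4=34  T5=40  T6=48
Turnaround (C−A): T1=10  T2=19  T3=20  T4=28  T5=32  T6=38
Turnaround = completion − arrival: T1=10, T2=19, T3=20, T4=28, T5=32, T6=38
Total turnaround = 10 + 19 + 20 + 28 + 32 + 38 = 147

147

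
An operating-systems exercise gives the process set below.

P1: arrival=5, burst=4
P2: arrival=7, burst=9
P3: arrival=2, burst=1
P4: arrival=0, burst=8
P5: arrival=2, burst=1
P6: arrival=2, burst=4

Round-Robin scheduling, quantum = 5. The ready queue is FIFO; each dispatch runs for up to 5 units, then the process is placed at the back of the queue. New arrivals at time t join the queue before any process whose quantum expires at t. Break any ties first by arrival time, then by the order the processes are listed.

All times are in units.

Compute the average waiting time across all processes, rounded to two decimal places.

6.50

Timeline: | P4 0-5 | P3 5-6 | P5 6-7 | P6 7-11 | P1 11-15 | P4 15-18 | P2 18-27 |
Completion: P1=15  P2=27  P3=6  P4=18  P5=7  P6=11
Turnaround (C−A): P1=10  P2=20  P3=4  P4=18  P5=5  P6=9
Waiting times: P1=6, P2=11, P3=3, P4=10, P5=4, P6=5
Average waiting = (6+11+3+10+4+5) / 6 = 39/6 = 6.50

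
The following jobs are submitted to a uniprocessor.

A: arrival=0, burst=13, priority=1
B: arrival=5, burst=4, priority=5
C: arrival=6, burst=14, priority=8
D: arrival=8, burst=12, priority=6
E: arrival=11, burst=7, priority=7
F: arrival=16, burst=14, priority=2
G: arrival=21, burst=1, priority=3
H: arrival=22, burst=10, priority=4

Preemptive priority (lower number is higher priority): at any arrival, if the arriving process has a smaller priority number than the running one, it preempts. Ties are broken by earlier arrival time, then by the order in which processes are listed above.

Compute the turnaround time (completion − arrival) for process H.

Gantt: | A 0-13 | B 13-16 | F 16-30 | G 30-31 | H 31-41 | B 41-42 | D 42-54 | E 54-61 | C 61-75 |
Completion: A=13  B=42  C=75  D=54  E=61  F=30  G=31  H=41
Turnaround (C−A): A=13  B=37  C=69  D=46  E=50  F=14  G=10  H=19
Turnaround(H) = completion − arrival = 41 − 22 = 19

19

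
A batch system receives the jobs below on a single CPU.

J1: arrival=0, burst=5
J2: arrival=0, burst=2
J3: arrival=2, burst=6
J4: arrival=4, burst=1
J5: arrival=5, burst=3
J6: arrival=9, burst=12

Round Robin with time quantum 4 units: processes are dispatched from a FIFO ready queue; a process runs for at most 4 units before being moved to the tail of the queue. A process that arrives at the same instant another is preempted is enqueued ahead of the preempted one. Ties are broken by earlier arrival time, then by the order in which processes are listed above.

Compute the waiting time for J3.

13

Schedule: | J1 0-4 | J2 4-6 | J3 6-10 | J4 10-11 | J1 11-12 | J5 12-15 | J6 15-19 | J3 19-21 | J6 21-29 |
Completion: J1=12  J2=6  J3=21  J4=11  J5=15  J6=29
Turnaround (C−A): J1=12  J2=6  J3=19  J4=7  J5=10  J6=20
Waiting(J3) = turnaround − burst = 19 − 6 = 13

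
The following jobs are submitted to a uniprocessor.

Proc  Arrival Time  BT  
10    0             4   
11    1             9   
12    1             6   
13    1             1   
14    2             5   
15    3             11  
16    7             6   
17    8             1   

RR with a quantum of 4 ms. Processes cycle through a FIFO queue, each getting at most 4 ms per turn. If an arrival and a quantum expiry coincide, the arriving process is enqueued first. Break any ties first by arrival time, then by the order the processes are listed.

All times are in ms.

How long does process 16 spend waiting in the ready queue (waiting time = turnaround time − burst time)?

Timeline: | 10 0-4 | 11 4-8 | 12 8-12 | 13 12-13 | 14 13-17 | 15 17-21 | 16 21-25 | 17 25-26 | 11 26-30 | 12 30-32 | 14 32-33 | 15 33-37 | 16 37-39 | 11 39-40 | 15 40-43 |
Completion: 10=4  11=40  12=32  13=13  14=33  15=43  16=39  17=26
Turnaround (C−A): 10=4  11=39  12=31  13=12  14=31  15=40  16=32  17=18
Waiting(16) = turnaround − burst = 32 − 6 = 26

26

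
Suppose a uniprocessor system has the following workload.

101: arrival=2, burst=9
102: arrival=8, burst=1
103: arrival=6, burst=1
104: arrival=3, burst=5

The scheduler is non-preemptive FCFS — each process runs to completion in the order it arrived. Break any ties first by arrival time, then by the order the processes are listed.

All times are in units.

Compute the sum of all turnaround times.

Gantt: | idle 0-2 | 101 2-11 | 104 11-16 | 103 16-17 | 102 17-18 |
Completion: 101=11  102=18  103=17  104=16
Turnaround = completion − arrival: 101=9, 102=10, 103=11, 104=13
Total turnaround = 9 + 10 + 11 + 13 = 43

43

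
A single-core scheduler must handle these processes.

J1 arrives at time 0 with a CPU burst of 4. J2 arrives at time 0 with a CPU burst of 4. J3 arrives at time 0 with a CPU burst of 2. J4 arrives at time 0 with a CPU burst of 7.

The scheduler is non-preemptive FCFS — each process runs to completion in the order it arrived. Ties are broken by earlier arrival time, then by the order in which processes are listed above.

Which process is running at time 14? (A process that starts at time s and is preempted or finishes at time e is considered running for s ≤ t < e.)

Timeline: | J1 0-4 | J2 4-8 | J3 8-10 | J4 10-17 |
Completion: J1=4  J2=8  J3=10  J4=17
Turnaround (C−A): J1=4  J2=8  J3=10  J4=17

J4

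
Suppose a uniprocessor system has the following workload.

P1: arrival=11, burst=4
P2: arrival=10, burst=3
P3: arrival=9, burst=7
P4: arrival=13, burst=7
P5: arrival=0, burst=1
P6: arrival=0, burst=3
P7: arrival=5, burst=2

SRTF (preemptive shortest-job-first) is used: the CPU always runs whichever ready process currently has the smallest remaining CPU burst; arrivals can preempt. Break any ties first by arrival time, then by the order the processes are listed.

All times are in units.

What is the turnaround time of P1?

6

Gantt: | P5 0-1 | P6 1-4 | idle 4-5 | P7 5-7 | idle 7-9 | P3 9-10 | P2 10-13 | P1 13-17 | P3 17-23 | P4 23-30 |
Completion: P1=17  P2=13  P3=23  P4=30  P5=1  P6=4  P7=7
Turnaround(P1) = completion − arrival = 17 − 11 = 6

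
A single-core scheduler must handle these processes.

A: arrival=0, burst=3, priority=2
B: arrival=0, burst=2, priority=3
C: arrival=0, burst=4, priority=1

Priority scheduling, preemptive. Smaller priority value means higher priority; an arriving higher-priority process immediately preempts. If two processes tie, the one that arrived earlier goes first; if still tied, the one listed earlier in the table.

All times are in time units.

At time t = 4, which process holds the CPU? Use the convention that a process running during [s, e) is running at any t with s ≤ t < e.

Timeline: | C 0-4 | A 4-7 | B 7-9 |
Completion: A=7  B=9  C=4
Turnaround (C−A): A=7  B=9  C=4

A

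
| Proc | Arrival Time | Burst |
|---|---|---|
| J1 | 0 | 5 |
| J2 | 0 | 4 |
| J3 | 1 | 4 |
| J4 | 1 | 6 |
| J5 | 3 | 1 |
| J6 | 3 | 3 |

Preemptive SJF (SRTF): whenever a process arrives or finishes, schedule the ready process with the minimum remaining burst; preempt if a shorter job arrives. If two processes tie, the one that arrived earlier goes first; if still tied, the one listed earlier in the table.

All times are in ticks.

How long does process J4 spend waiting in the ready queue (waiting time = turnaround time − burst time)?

16

Timeline: | J2 0-4 | J5 4-5 | J6 5-8 | J3 8-12 | J1 12-17 | J4 17-23 |
Completion: J1=17  J2=4  J3=12  J4=23  J5=5  J6=8
Turnaround (C−A): J1=17  J2=4  J3=11  J4=22  J5=2  J6=5
Waiting(J4) = turnaround − burst = 22 − 6 = 16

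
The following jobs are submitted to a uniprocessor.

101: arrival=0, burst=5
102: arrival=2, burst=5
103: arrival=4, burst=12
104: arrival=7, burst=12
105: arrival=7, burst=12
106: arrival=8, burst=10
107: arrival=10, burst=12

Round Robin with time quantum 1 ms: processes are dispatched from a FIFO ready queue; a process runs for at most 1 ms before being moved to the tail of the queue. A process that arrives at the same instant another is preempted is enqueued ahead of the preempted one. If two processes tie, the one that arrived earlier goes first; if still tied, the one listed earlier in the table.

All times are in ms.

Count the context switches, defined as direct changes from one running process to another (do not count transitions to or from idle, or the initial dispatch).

Timeline: | 101 0-2 | 102 2-3 | 101 3-4 | 102 4-5 | 103 5-6 | 101 6-7 | 102 7-8 | 103 8-9 | 104 9-10 | 105 10-11 | 101 11-12 | 106 12-13 | 102 13-14 | 103 14-15 | 107 15-16 | 104 16-17 | 105 17-18 | 106 18-19 | 102 19-20 | 103 20-21 | 107 21-22 | 104 22-23 | 105 23-24 | 106 24-25 | 103 25-26 | 107 26-27 | 104 27-28 | 105 28-29 | 106 29-30 | 103 30-31 | 107 31-32 | 104 32-33 | 105 33-34 | 106 34-35 | 103 35-36 | 107 36-37 | 104 37-38 | 105 38-39 | 106 39-40 | 103 40-41 | 107 41-42 | 104 42-43 | 105 43-44 | 106 44-45 | 103 45-46 | 107 46-47 | 104 47-48 | 105 48-49 | 106 49-50 | 103 50-51 | 107 51-52 | 104 52-53 | 105 53-54 | 106 54-55 | 103 55-56 | 107 56-57 | 104 57-58 | 105 58-59 | 106 59-60 | 103 60-61 | 107 61-62 | 104 62-63 | 105 63-64 | 107 64-65 | 104 65-66 | 105 66-67 | 107 67-68 |
Completion: 101=12  102=20  103=61  104=66  105=67  106=60  107=68
Turnaround (C−A): 101=12  102=18  103=57  104=59  105=60  106=52  107=58

66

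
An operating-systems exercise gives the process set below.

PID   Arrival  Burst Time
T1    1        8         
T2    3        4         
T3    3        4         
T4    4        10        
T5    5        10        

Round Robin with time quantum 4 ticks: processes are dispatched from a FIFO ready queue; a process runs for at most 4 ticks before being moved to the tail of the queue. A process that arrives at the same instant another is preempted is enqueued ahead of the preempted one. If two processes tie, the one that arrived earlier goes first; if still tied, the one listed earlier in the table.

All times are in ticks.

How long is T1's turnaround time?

24

Timeline: | idle 0-1 | T1 1-5 | T2 5-9 | T3 9-13 | T4 13-17 | T5 17-21 | T1 21-25 | T4 25-29 | T5 29-33 | T4 33-35 | T5 35-37 |
Completion: T1=25  T2=9  T3=13  T4=35  T5=37
Turnaround (C−A): T1=24  T2=6  T3=10  T4=31  T5=32
Turnaround(T1) = completion − arrival = 25 − 1 = 24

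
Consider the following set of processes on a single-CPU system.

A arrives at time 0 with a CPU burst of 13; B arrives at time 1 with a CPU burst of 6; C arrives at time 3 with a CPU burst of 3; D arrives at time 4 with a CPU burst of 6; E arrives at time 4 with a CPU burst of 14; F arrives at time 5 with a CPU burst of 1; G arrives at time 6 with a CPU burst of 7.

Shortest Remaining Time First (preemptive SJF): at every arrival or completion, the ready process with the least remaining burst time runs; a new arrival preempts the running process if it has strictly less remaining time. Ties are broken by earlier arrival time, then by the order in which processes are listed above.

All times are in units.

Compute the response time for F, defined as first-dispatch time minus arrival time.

1

Gantt: | A 0-1 | B 1-3 | C 3-6 | F 6-7 | B 7-11 | D 11-17 | G 17-24 | A 24-36 | E 36-50 |
Completion: A=36  B=11  C=6  D=17  E=50  F=7  G=24
Turnaround (C−A): A=36  B=10  C=3  D=13  E=46  F=2  G=18
Response(F) = first start − arrival = 6 − 5 = 1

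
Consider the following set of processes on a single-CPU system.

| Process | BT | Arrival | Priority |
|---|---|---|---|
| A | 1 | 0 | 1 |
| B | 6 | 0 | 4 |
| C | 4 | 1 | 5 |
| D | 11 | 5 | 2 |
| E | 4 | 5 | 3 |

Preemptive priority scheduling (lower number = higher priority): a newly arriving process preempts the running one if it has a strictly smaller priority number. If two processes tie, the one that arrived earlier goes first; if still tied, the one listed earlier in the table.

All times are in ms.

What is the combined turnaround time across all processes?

Schedule: | A 0-1 | B 1-5 | D 5-16 | E 16-20 | B 20-22 | C 22-26 |
Completion: A=1  B=22  C=26  D=16  E=20
Turnaround = completion − arrival: A=1, B=22, C=25, D=11, E=15
Total turnaround = 1 + 22 + 25 + 11 + 15 = 74

74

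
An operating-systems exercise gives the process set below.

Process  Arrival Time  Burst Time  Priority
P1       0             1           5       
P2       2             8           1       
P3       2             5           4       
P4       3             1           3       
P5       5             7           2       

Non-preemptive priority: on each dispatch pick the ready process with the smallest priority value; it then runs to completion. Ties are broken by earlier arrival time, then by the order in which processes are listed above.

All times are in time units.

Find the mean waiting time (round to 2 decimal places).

Gantt: | P1 0-1 | idle 1-2 | P2 2-10 | P5 10-17 | P4 17-18 | P3 18-23 |
Completion: P1=1  P2=10  P3=23  P4=18  P5=17
Turnaround (C−A): P1=1  P2=8  P3=21  P4=15  P5=12
Waiting times: P1=0, P2=0, P3=16, P4=14, P5=5
Average waiting = (0+0+16+14+5) / 5 = 35/5 = 7.00

7.00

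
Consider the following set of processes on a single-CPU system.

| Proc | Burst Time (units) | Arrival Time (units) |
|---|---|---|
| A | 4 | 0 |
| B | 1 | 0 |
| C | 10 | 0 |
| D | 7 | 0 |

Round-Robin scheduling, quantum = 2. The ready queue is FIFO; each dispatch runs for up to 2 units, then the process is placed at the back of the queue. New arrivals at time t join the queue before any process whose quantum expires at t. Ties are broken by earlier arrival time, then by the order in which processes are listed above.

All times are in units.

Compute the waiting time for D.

13

Gantt: | A 0-2 | B 2-3 | C 3-5 | D 5-7 | A 7-9 | C 9-11 | D 11-13 | C 13-15 | D 15-17 | C 17-19 | D 19-20 | C 20-22 |
Completion: A=9  B=3  C=22  D=20
Turnaround (C−A): A=9  B=3  C=22  D=20
Waiting(D) = turnaround − burst = 20 − 7 = 13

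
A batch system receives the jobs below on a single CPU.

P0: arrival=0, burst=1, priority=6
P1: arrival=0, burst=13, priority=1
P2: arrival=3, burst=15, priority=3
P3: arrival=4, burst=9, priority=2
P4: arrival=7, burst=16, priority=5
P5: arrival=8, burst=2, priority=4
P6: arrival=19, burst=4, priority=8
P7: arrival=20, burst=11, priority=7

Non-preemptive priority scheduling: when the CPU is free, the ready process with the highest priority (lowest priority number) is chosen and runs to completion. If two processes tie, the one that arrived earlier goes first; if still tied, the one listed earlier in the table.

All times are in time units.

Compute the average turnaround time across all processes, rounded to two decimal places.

37.38

Schedule: | P1 0-13 | P3 13-22 | P2 22-37 | P5 37-39 | P4 39-55 | P0 55-56 | P7 56-67 | P6 67-71 |
Completion: P0=56  P1=13  P2=37  P3=22  P4=55  P5=39  P6=71  P7=67
Turnaround (C−A): P0=56  P1=13  P2=34  P3=18  P4=48  P5=31  P6=52  P7=47
Turnaround times: P0=56, P1=13, P2=34, P3=18, P4=48, P5=31, P6=52, P7=47
Average turnaround = (56+13+34+18+48+31+52+47) / 8 = 299/8 = 37.38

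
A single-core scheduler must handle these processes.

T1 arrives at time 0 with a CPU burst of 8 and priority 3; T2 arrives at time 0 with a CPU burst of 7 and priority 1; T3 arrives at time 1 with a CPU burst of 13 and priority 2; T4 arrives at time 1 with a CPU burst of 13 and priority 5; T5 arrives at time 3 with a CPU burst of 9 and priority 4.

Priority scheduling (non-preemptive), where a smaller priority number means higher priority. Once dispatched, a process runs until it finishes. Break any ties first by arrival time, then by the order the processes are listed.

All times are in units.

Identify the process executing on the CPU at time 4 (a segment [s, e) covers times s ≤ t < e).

Gantt: | T2 0-7 | T3 7-20 | T1 20-28 | T5 28-37 | T4 37-50 |
Completion: T1=28  T2=7  T3=20  T4=50  T5=37

T2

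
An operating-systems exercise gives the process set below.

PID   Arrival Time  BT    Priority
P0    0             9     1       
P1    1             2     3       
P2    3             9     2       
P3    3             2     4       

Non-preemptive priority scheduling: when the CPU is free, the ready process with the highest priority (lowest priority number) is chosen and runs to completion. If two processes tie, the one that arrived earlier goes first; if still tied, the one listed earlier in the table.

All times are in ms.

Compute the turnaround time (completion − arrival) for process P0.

9

Gantt: | P0 0-9 | P2 9-18 | P1 18-20 | P3 20-22 |
Completion: P0=9  P1=20  P2=18  P3=22
Turnaround (C−A): P0=9  P1=19  P2=15  P3=19
Turnaround(P0) = completion − arrival = 9 − 0 = 9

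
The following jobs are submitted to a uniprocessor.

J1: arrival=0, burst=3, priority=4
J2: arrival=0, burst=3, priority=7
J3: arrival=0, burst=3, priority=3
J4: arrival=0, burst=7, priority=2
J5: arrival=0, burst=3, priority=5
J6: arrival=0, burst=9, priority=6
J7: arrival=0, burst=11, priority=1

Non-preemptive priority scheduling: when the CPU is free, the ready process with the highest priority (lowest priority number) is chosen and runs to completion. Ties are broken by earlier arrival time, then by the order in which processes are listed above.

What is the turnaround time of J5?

Schedule: | J7 0-11 | J4 11-18 | J3 18-21 | J1 21-24 | J5 24-27 | J6 27-36 | J2 36-39 |
Completion: J1=24  J2=39  J3=21  J4=18  J5=27  J6=36  J7=11
Turnaround (C−A): J1=24  J2=39  J3=21  J4=18  J5=27  J6=36  J7=11
Turnaround(J5) = completion − arrival = 27 − 0 = 27

27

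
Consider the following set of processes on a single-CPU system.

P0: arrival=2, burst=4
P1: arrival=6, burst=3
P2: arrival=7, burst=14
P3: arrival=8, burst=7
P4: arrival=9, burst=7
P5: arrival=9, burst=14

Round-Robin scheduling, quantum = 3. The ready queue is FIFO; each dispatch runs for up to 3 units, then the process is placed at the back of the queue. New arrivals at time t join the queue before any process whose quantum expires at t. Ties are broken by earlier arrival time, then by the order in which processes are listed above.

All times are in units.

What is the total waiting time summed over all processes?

100

Timeline: | idle 0-2 | P0 2-6 | P1 6-9 | P2 9-12 | P3 12-15 | P4 15-18 | P5 18-21 | P2 21-24 | P3 24-27 | P4 27-30 | P5 30-33 | P2 33-36 | P3 36-37 | P4 37-38 | P5 38-41 | P2 41-44 | P5 44-47 | P2 47-49 | P5 49-51 |
Completion: P0=6  P1=9  P2=49  P3=37  P4=38  P5=51
Turnaround (C−A): P0=4  P1=3  P2=42  P3=29  P4=29  P5=42
Waiting = turnaround − burst: P0=0, P1=0, P2=28, P3=22, P4=22, P5=28
Total waiting = 0 + 0 + 28 + 22 + 22 + 28 = 100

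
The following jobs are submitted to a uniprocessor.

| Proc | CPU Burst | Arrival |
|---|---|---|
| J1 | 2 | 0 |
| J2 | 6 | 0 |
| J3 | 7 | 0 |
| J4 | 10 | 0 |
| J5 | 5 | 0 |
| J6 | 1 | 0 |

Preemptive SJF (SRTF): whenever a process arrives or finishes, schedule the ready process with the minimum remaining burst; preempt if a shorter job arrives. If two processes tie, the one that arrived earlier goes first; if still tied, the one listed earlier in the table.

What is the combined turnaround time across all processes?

78

Timeline: | J6 0-1 | J1 1-3 | J5 3-8 | J2 8-14 | J3 14-21 | J4 21-31 |
Completion: J1=3  J2=14  J3=21  J4=31  J5=8  J6=1
Turnaround = completion − arrival: J1=3, J2=14, J3=21, J4=31, J5=8, J6=1
Total turnaround = 3 + 14 + 21 + 31 + 8 + 1 = 78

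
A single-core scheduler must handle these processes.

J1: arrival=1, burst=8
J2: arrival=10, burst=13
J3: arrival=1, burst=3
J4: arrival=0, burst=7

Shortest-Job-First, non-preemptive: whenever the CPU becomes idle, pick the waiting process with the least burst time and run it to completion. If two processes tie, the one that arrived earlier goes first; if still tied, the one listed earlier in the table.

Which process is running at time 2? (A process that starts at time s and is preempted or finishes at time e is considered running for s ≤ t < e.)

J4

Timeline: | J4 0-7 | J3 7-10 | J1 10-18 | J2 18-31 |
Completion: J1=18  J2=31  J3=10  J4=7
Turnaround (C−A): J1=17  J2=21  J3=9  J4=7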